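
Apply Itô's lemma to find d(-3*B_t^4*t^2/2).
d(-3*B_t^4*t^2/2) = (3*B_t^2*t*(-B_t^2 - 3*t)) dt + (-6*B_t^3*t^2) dB_t

Itô's formula for f(t, x): d f(t, B_t) = (f_t + (1/2) f_xx) dt + f_x dB_t. Compute partials of f(t, x) = -3*t^2*x^4/2:
  f_t(t,x)  = -3*t*x^4
  f_x(t,x)  = -6*t^2*x^3
  f_xx(t,x) = -18*t^2*x^2
Assemble drift = f_t + (1/2) f_xx = 3*t*x^2*(-3*t - x^2) and diffusion = f_x = -6*t^2*x^3. Substituting x = B_t:
  d(-3*B_t^4*t^2/2) = (3*B_t^2*t*(-B_t^2 - 3*t)) dt + (-6*B_t^3*t^2) dB_t.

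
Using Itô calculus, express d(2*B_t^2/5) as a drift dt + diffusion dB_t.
d(2*B_t^2/5) = (2/5) dt + (4*B_t/5) dB_t

Itô's formula for f(B_t) gives d f(B_t) = f'(B_t) dB_t + (1/2) f''(B_t) dt. Compute derivatives of f(x) = 2*x^2/5:
  f'(x)  = 4*x/5
  f''(x) = 4/5
Substitute x = B_t and multiply the f'' term by 1/2:
  drift     = (1/2) * (4/5) evaluated at B_t = 2/5
  diffusion = (4*x/5) evaluated at B_t = 4*B_t/5
Therefore d(2*B_t^2/5) = (2/5) dt + (4*B_t/5) dB_t.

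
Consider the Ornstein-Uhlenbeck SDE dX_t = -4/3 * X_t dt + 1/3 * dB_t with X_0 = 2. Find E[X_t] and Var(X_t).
E[X_t] = 2*exp(-4*t/3); Var(X_t) = 1/24 - exp(-8*t/3)/24

The OU SDE dX = -theta X dt + sigma dB admits the integrating factor exp(theta t): d(exp(theta t) X_t) = sigma exp(theta t) dB_t. Integrating from 0 to t:
  X_t = x_0 * exp(-theta t) + sigma * int_0^t exp(-theta (t-s)) dB_s.
The Itô integral has mean 0 and (by the Itô isometry) variance sigma^2 * int_0^t exp(-2 theta (t - s)) ds = sigma^2 * (1 - exp(-2 theta t)) / (2 theta).
With theta = 4/3, sigma = 1/3, x_0 = 2:
  E[X_t] = 2 * exp(-4/3 t) = 2*exp(-4*t/3)
  Var(X_t) = (1/3)^2 * (1 - exp(-2*4/3 t)) / (2 * 4/3) = 1/24 - exp(-8*t/3)/24.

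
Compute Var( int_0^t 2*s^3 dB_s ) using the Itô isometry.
Var = 4*t^7/7

The Itô integral of a deterministic integrand f(s) has mean 0 because each increment f(s) * (B_{s+ds} - B_s) has mean 0. By the Itô isometry:
  Var( int_0^t f(s) dB_s ) = E[ (int_0^t f(s) dB_s)^2 ] = int_0^t f(s)^2 ds.
Here f(s) = 2*s^3, so f(s)^2 = 4*s^6. Integrate:
  int_0^t (4*s^6) ds = 4*t^7/7.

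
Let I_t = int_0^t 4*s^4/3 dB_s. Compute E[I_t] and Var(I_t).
E[I_t] = 0; Var(I_t) = 16*t^9/81

The Itô integral of a deterministic integrand f(s) has mean 0 because each increment f(s) * (B_{s+ds} - B_s) has mean 0. By the Itô isometry:
  Var( int_0^t f(s) dB_s ) = E[ (int_0^t f(s) dB_s)^2 ] = int_0^t f(s)^2 ds.
Here f(s) = 4*s^4/3, so f(s)^2 = 16*s^8/9. Integrate:
  int_0^t (16*s^8/9) ds = 16*t^9/81.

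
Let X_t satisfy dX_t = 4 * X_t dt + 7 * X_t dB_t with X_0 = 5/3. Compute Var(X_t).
Var(X_t) = 25*(exp(49*t) - 1)*exp(8*t)/9

For GBM dX = mu X dt + sigma X dB with X_0 = x_0, apply Itô to Y = log X: dY = (mu - sigma^2/2) dt + sigma dB, so Y_t = log(x_0) + (mu - sigma^2/2) t + sigma B_t and hence X_t = x_0 * exp((mu - sigma^2/2) t + sigma B_t).
With mu = 4, sigma = 7, x_0 = 5/3, this gives:
  X_t = 5/3 * exp((-41/2) * t + (7) * B_t).
Since sigma*B_t ~ Normal(0, sigma^2 t), E[exp(sigma*B_t)] = exp(sigma^2 t / 2); so E[X_t] = x_0 * exp((mu - sigma^2/2) t) * exp(sigma^2 t / 2) = x_0 * exp(mu t) = 5*exp(4*t)/3.
Var(X_t) = E[X_t^2] - (E[X_t])^2 = x_0^2 * exp(2 mu t) * (exp(sigma^2 t) - 1) = 25*(exp(49*t) - 1)*exp(8*t)/9.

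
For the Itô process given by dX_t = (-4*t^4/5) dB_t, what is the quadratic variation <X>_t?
<X>_t = 16*t^9/225

For an Itô process dX_t = a(t) dt + b(t) dB_t, the quadratic variation is <X>_t = int_0^t b(s)^2 ds (the drift term does not contribute). Here b(s) = -4*s^4/5, so
  b(s)^2 = 16*s^8/25.
Integrating from 0 to t:
  <X>_t = int_0^t (16*s^8/25) ds = 16*t^9/225.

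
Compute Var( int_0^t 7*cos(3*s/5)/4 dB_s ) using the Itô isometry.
Var = 49*t/32 + 245*sin(6*t/5)/192

The Itô integral of a deterministic integrand f(s) has mean 0 because each increment f(s) * (B_{s+ds} - B_s) has mean 0. By the Itô isometry:
  Var( int_0^t f(s) dB_s ) = E[ (int_0^t f(s) dB_s)^2 ] = int_0^t f(s)^2 ds.
Here f(s) = 7*cos(3*s/5)/4, so f(s)^2 = 49*cos(3*s/5)^2/16. Integrate:
  int_0^t (49*cos(3*s/5)^2/16) ds = 49*t/32 + 245*sin(6*t/5)/192.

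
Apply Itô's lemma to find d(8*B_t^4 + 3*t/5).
d(8*B_t^4 + 3*t/5) = (48*B_t^2 + 3/5) dt + (32*B_t^3) dB_t

Itô's formula for f(t, x): d f(t, B_t) = (f_t + (1/2) f_xx) dt + f_x dB_t. Compute partials of f(t, x) = 3*t/5 + 8*x^4:
  f_t(t,x)  = 3/5
  f_x(t,x)  = 32*x^3
  f_xx(t,x) = 96*x^2
Assemble drift = f_t + (1/2) f_xx = 48*x^2 + 3/5 and diffusion = f_x = 32*x^3. Substituting x = B_t:
  d(8*B_t^4 + 3*t/5) = (48*B_t^2 + 3/5) dt + (32*B_t^3) dB_t.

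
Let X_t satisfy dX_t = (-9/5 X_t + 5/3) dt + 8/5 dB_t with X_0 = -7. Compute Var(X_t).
Var(X_t) = 32/45 - 32*exp(-18*t/5)/45

The variance V(t) = Var(X_t) satisfies V'(t) = 2 a V(t) + c^2 with V(0) = 0 (drift coefficient is linear in X, diffusion is constant). With a = -9/5, c = 8/5, the solution is
  V(t) = (c^2 / (2 a)) * (exp(2 a t) - 1)
       = ((8/5)^2 / (2*(-9/5))) * (exp((-18/5) t) - 1)
       = 32/45 - 32*exp(-18*t/5)/45.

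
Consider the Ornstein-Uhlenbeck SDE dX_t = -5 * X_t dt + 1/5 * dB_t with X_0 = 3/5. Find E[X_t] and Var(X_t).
E[X_t] = 3*exp(-5*t)/5; Var(X_t) = 1/250 - exp(-10*t)/250

The OU SDE dX = -theta X dt + sigma dB admits the integrating factor exp(theta t): d(exp(theta t) X_t) = sigma exp(theta t) dB_t. Integrating from 0 to t:
  X_t = x_0 * exp(-theta t) + sigma * int_0^t exp(-theta (t-s)) dB_s.
The Itô integral has mean 0 and (by the Itô isometry) variance sigma^2 * int_0^t exp(-2 theta (t - s)) ds = sigma^2 * (1 - exp(-2 theta t)) / (2 theta).
With theta = 5, sigma = 1/5, x_0 = 3/5:
  E[X_t] = 3/5 * exp(-5 t) = 3*exp(-5*t)/5
  Var(X_t) = (1/5)^2 * (1 - exp(-2*5 t)) / (2 * 5) = 1/250 - exp(-10*t)/250.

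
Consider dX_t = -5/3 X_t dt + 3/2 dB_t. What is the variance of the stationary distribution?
lim Var(X_t) = 27/40

The OU SDE dX = -theta X dt + sigma dB admits the integrating factor exp(theta t): d(exp(theta t) X_t) = sigma exp(theta t) dB_t. Integrating from 0 to t gives X_t = x_0 * exp(-theta t) + sigma * int_0^t exp(-theta (t-s)) dB_s for any initial x_0. The Itô integral has variance (by the Itô isometry) sigma^2 * int_0^t exp(-2 theta (t - s)) ds = sigma^2 * (1 - exp(-2 theta t)) / (2 theta), independent of x_0.
With theta = 5/3, sigma = 3/2:
  Var(X_t) = (3/2)^2 * (1 - exp(-2*5/3 t)) / (2 * 5/3) = 27/40 - 27*exp(-10*t/3)/40.
As t -> infinity, exp(-2*5/3 t) -> 0, so the stationary variance is sigma^2 / (2 theta) = 27/40.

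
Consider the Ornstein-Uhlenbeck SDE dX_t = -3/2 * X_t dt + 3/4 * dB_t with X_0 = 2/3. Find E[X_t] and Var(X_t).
E[X_t] = 2*exp(-3*t/2)/3; Var(X_t) = 3/16 - 3*exp(-3*t)/16

The OU SDE dX = -theta X dt + sigma dB admits the integrating factor exp(theta t): d(exp(theta t) X_t) = sigma exp(theta t) dB_t. Integrating from 0 to t:
  X_t = x_0 * exp(-theta t) + sigma * int_0^t exp(-theta (t-s)) dB_s.
The Itô integral has mean 0 and (by the Itô isometry) variance sigma^2 * int_0^t exp(-2 theta (t - s)) ds = sigma^2 * (1 - exp(-2 theta t)) / (2 theta).
With theta = 3/2, sigma = 3/4, x_0 = 2/3:
  E[X_t] = 2/3 * exp(-3/2 t) = 2*exp(-3*t/2)/3
  Var(X_t) = (3/4)^2 * (1 - exp(-2*3/2 t)) / (2 * 3/2) = 3/16 - 3*exp(-3*t)/16.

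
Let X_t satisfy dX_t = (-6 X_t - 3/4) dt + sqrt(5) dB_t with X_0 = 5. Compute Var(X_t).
Var(X_t) = 5/12 - 5*exp(-12*t)/12

The variance V(t) = Var(X_t) satisfies V'(t) = 2 a V(t) + c^2 with V(0) = 0 (drift coefficient is linear in X, diffusion is constant). With a = -6, c = sqrt(5), the solution is
  V(t) = (c^2 / (2 a)) * (exp(2 a t) - 1)
       = (sqrt(5)^2 / (2*(-6))) * (exp((-12) t) - 1)
       = 5/12 - 5*exp(-12*t)/12.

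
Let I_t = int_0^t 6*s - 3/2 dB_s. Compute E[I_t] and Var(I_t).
E[I_t] = 0; Var(I_t) = 3*t*(16*t^2 - 12*t + 3)/4

The Itô integral of a deterministic integrand f(s) has mean 0 because each increment f(s) * (B_{s+ds} - B_s) has mean 0. By the Itô isometry:
  Var( int_0^t f(s) dB_s ) = E[ (int_0^t f(s) dB_s)^2 ] = int_0^t f(s)^2 ds.
Here f(s) = 6*s - 3/2, so f(s)^2 = 9*(4*s - 1)^2/4. Integrate:
  int_0^t (9*(4*s - 1)^2/4) ds = 3*t*(16*t^2 - 12*t + 3)/4.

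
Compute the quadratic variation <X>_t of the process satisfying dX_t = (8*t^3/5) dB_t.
<X>_t = 64*t^7/175

For an Itô process dX_t = a(t) dt + b(t) dB_t, the quadratic variation is <X>_t = int_0^t b(s)^2 ds (the drift term does not contribute). Here b(s) = 8*s^3/5, so
  b(s)^2 = 64*s^6/25.
Integrating from 0 to t:
  <X>_t = int_0^t (64*s^6/25) ds = 64*t^7/175.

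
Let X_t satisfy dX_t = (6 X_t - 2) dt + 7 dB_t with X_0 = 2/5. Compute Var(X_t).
Var(X_t) = 49*exp(12*t)/12 - 49/12

The variance V(t) = Var(X_t) satisfies V'(t) = 2 a V(t) + c^2 with V(0) = 0 (drift coefficient is linear in X, diffusion is constant). With a = 6, c = 7, the solution is
  V(t) = (c^2 / (2 a)) * (exp(2 a t) - 1)
       = (7^2 / (2*6)) * (exp(12 t) - 1)
       = 49*exp(12*t)/12 - 49/12.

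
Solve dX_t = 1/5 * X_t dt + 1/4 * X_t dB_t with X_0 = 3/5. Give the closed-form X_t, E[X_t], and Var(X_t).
X_t = 3/5 * exp((27/160) t + (1/4) B_t); E[X_t] = 3*exp(t/5)/5; Var(X_t) = 9*(exp(t/16) - 1)*exp(2*t/5)/25

For GBM dX = mu X dt + sigma X dB with X_0 = x_0, apply Itô to Y = log X: dY = (mu - sigma^2/2) dt + sigma dB, so Y_t = log(x_0) + (mu - sigma^2/2) t + sigma B_t and hence X_t = x_0 * exp((mu - sigma^2/2) t + sigma B_t).
With mu = 1/5, sigma = 1/4, x_0 = 3/5, this gives:
  X_t = 3/5 * exp((27/160) * t + (1/4) * B_t).
Since sigma*B_t ~ Normal(0, sigma^2 t), E[exp(sigma*B_t)] = exp(sigma^2 t / 2); so E[X_t] = x_0 * exp((mu - sigma^2/2) t) * exp(sigma^2 t / 2) = x_0 * exp(mu t) = 3*exp(t/5)/5.
Var(X_t) = E[X_t^2] - (E[X_t])^2 = x_0^2 * exp(2 mu t) * (exp(sigma^2 t) - 1) = 9*(exp(t/16) - 1)*exp(2*t/5)/25.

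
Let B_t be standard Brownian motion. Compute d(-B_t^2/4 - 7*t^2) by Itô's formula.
d(-B_t^2/4 - 7*t^2) = (-14*t - 1/4) dt + (-B_t/2) dB_t

Itô's formula for f(t, x): d f(t, B_t) = (f_t + (1/2) f_xx) dt + f_x dB_t. Compute partials of f(t, x) = -7*t^2 - x^2/4:
  f_t(t,x)  = -14*t
  f_x(t,x)  = -x/2
  f_xx(t,x) = -1/2
Assemble drift = f_t + (1/2) f_xx = -14*t - 1/4 and diffusion = f_x = -x/2. Substituting x = B_t:
  d(-B_t^2/4 - 7*t^2) = (-14*t - 1/4) dt + (-B_t/2) dB_t.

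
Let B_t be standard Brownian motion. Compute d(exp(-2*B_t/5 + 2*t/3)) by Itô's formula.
d(exp(-2*B_t/5 + 2*t/3)) = (56*exp(-2*B_t/5 + 2*t/3)/75) dt + (-2*exp(-2*B_t/5 + 2*t/3)/5) dB_t

Itô's formula for f(t, x): d f(t, B_t) = (f_t + (1/2) f_xx) dt + f_x dB_t. Compute partials of f(t, x) = exp(2*t/3 - 2*x/5):
  f_t(t,x)  = 2*exp(2*t/3 - 2*x/5)/3
  f_x(t,x)  = -2*exp(2*t/3 - 2*x/5)/5
  f_xx(t,x) = 4*exp(2*t/3 - 2*x/5)/25
Assemble drift = f_t + (1/2) f_xx = 56*exp(2*t/3 - 2*x/5)/75 and diffusion = f_x = -2*exp(2*t/3 - 2*x/5)/5. Substituting x = B_t:
  d(exp(-2*B_t/5 + 2*t/3)) = (56*exp(-2*B_t/5 + 2*t/3)/75) dt + (-2*exp(-2*B_t/5 + 2*t/3)/5) dB_t.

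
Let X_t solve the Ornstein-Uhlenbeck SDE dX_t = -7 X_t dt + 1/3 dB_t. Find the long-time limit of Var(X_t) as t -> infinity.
lim Var(X_t) = 1/126

The OU SDE dX = -theta X dt + sigma dB admits the integrating factor exp(theta t): d(exp(theta t) X_t) = sigma exp(theta t) dB_t. Integrating from 0 to t gives X_t = x_0 * exp(-theta t) + sigma * int_0^t exp(-theta (t-s)) dB_s for any initial x_0. The Itô integral has variance (by the Itô isometry) sigma^2 * int_0^t exp(-2 theta (t - s)) ds = sigma^2 * (1 - exp(-2 theta t)) / (2 theta), independent of x_0.
With theta = 7, sigma = 1/3:
  Var(X_t) = (1/3)^2 * (1 - exp(-2*7 t)) / (2 * 7) = 1/126 - exp(-14*t)/126.
As t -> infinity, exp(-2*7 t) -> 0, so the stationary variance is sigma^2 / (2 theta) = 1/126.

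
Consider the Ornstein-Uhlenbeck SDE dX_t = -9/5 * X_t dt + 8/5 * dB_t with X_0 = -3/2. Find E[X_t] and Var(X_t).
E[X_t] = -3*exp(-9*t/5)/2; Var(X_t) = 32/45 - 32*exp(-18*t/5)/45

The OU SDE dX = -theta X dt + sigma dB admits the integrating factor exp(theta t): d(exp(theta t) X_t) = sigma exp(theta t) dB_t. Integrating from 0 to t:
  X_t = x_0 * exp(-theta t) + sigma * int_0^t exp(-theta (t-s)) dB_s.
The Itô integral has mean 0 and (by the Itô isometry) variance sigma^2 * int_0^t exp(-2 theta (t - s)) ds = sigma^2 * (1 - exp(-2 theta t)) / (2 theta).
With theta = 9/5, sigma = 8/5, x_0 = -3/2:
  E[X_t] = -3/2 * exp(-9/5 t) = -3*exp(-9*t/5)/2
  Var(X_t) = (8/5)^2 * (1 - exp(-2*9/5 t)) / (2 * 9/5) = 32/45 - 32*exp(-18*t/5)/45.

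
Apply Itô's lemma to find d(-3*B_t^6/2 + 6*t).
d(-3*B_t^6/2 + 6*t) = (6 - 45*B_t^4/2) dt + (-9*B_t^5) dB_t

Itô's formula for f(t, x): d f(t, B_t) = (f_t + (1/2) f_xx) dt + f_x dB_t. Compute partials of f(t, x) = 6*t - 3*x^6/2:
  f_t(t,x)  = 6
  f_x(t,x)  = -9*x^5
  f_xx(t,x) = -45*x^4
Assemble drift = f_t + (1/2) f_xx = 6 - 45*x^4/2 and diffusion = f_x = -9*x^5. Substituting x = B_t:
  d(-3*B_t^6/2 + 6*t) = (6 - 45*B_t^4/2) dt + (-9*B_t^5) dB_t.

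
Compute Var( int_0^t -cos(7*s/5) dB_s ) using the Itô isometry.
Var = t/2 + 5*sin(14*t/5)/28

The Itô integral of a deterministic integrand f(s) has mean 0 because each increment f(s) * (B_{s+ds} - B_s) has mean 0. By the Itô isometry:
  Var( int_0^t f(s) dB_s ) = E[ (int_0^t f(s) dB_s)^2 ] = int_0^t f(s)^2 ds.
Here f(s) = -cos(7*s/5), so f(s)^2 = cos(7*s/5)^2. Integrate:
  int_0^t (cos(7*s/5)^2) ds = t/2 + 5*sin(14*t/5)/28.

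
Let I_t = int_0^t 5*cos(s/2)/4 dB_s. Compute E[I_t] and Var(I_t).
E[I_t] = 0; Var(I_t) = 25*t/32 + 25*sin(t)/32

The Itô integral of a deterministic integrand f(s) has mean 0 because each increment f(s) * (B_{s+ds} - B_s) has mean 0. By the Itô isometry:
  Var( int_0^t f(s) dB_s ) = E[ (int_0^t f(s) dB_s)^2 ] = int_0^t f(s)^2 ds.
Here f(s) = 5*cos(s/2)/4, so f(s)^2 = 25*cos(s/2)^2/16. Integrate:
  int_0^t (25*cos(s/2)^2/16) ds = 25*t/32 + 25*sin(t)/32.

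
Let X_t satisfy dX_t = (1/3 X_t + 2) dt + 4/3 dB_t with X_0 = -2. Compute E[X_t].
E[X_t] = 4*exp(t/3) - 6

Taking expectations and using E[dB_t] = 0, the mean m(t) = E[X_t] satisfies the ODE m'(t) = a m(t) + b with m(0) = x_0. With a = 1/3, b = 2, x_0 = -2, the solution is
  m(t) = x_0 * exp(a t) + (b/a) * (exp(a t) - 1)
       = (-2) * exp((1/3) t) + (2/(1/3)) * (exp((1/3) t) - 1)
       = 4*exp(t/3) - 6.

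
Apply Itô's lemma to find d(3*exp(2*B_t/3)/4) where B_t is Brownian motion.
d(3*exp(2*B_t/3)/4) = (exp(2*B_t/3)/6) dt + (exp(2*B_t/3)/2) dB_t

Itô's formula for f(B_t) gives d f(B_t) = f'(B_t) dB_t + (1/2) f''(B_t) dt. Compute derivatives of f(x) = 3*exp(2*x/3)/4:
  f'(x)  = exp(2*x/3)/2
  f''(x) = exp(2*x/3)/3
Substitute x = B_t and multiply the f'' term by 1/2:
  drift     = (1/2) * (exp(2*x/3)/3) evaluated at B_t = exp(2*B_t/3)/6
  diffusion = (exp(2*x/3)/2) evaluated at B_t = exp(2*B_t/3)/2
Therefore d(3*exp(2*B_t/3)/4) = (exp(2*B_t/3)/6) dt + (exp(2*B_t/3)/2) dB_t.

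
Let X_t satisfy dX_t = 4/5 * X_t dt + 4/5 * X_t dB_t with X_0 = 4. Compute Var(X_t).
Var(X_t) = 16*(exp(16*t/25) - 1)*exp(8*t/5)

For GBM dX = mu X dt + sigma X dB with X_0 = x_0, apply Itô to Y = log X: dY = (mu - sigma^2/2) dt + sigma dB, so Y_t = log(x_0) + (mu - sigma^2/2) t + sigma B_t and hence X_t = x_0 * exp((mu - sigma^2/2) t + sigma B_t).
With mu = 4/5, sigma = 4/5, x_0 = 4, this gives:
  X_t = 4 * exp((12/25) * t + (4/5) * B_t).
Since sigma*B_t ~ Normal(0, sigma^2 t), E[exp(sigma*B_t)] = exp(sigma^2 t / 2); so E[X_t] = x_0 * exp((mu - sigma^2/2) t) * exp(sigma^2 t / 2) = x_0 * exp(mu t) = 4*exp(4*t/5).
Var(X_t) = E[X_t^2] - (E[X_t])^2 = x_0^2 * exp(2 mu t) * (exp(sigma^2 t) - 1) = 16*(exp(16*t/25) - 1)*exp(8*t/5).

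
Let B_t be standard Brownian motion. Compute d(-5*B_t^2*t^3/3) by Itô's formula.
d(-5*B_t^2*t^3/3) = (5*t^2*(-3*B_t^2 - t)/3) dt + (-10*B_t*t^3/3) dB_t

Itô's formula for f(t, x): d f(t, B_t) = (f_t + (1/2) f_xx) dt + f_x dB_t. Compute partials of f(t, x) = -5*t^3*x^2/3:
  f_t(t,x)  = -5*t^2*x^2
  f_x(t,x)  = -10*t^3*x/3
  f_xx(t,x) = -10*t^3/3
Assemble drift = f_t + (1/2) f_xx = 5*t^2*(-t - 3*x^2)/3 and diffusion = f_x = -10*t^3*x/3. Substituting x = B_t:
  d(-5*B_t^2*t^3/3) = (5*t^2*(-3*B_t^2 - t)/3) dt + (-10*B_t*t^3/3) dB_t.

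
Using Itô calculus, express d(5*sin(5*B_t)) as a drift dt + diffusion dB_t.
d(5*sin(5*B_t)) = (-125*sin(5*B_t)/2) dt + (25*cos(5*B_t)) dB_t

Itô's formula for f(B_t) gives d f(B_t) = f'(B_t) dB_t + (1/2) f''(B_t) dt. Compute derivatives of f(x) = 5*sin(5*x):
  f'(x)  = 25*cos(5*x)
  f''(x) = -125*sin(5*x)
Substitute x = B_t and multiply the f'' term by 1/2:
  drift     = (1/2) * (-125*sin(5*x)) evaluated at B_t = -125*sin(5*B_t)/2
  diffusion = (25*cos(5*x)) evaluated at B_t = 25*cos(5*B_t)
Therefore d(5*sin(5*B_t)) = (-125*sin(5*B_t)/2) dt + (25*cos(5*B_t)) dB_t.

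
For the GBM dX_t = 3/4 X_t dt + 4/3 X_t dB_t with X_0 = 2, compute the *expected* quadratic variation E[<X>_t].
E[<X>_t] = 128*exp(59*t/18)/59 - 128/59

<X>_t = int_0^t ((4/3) * X_s)^2 ds. Taking expectation inside the integral: E[<X>_t] = (4/3)^2 * int_0^t E[X_s^2] ds. For GBM, E[X_s^2] = x_0^2 * exp((2 mu + sigma^2) s). Integrating:
  E[<X>_t] = (4/3)^2 * 2^2 * (exp((2*(3/4) + (4/3)^2) t) - 1) / (2*(3/4) + (4/3)^2)
           = (4/3)^2 * 2^2 * (exp((59/18) t) - 1) / (59/18) = 128*exp(59*t/18)/59 - 128/59.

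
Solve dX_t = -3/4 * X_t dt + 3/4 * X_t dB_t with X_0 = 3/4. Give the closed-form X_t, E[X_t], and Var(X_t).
X_t = 3/4 * exp((-33/32) t + (3/4) B_t); E[X_t] = 3*exp(-3*t/4)/4; Var(X_t) = (9*exp(9*t/16) - 9)*exp(-3*t/2)/16

For GBM dX = mu X dt + sigma X dB with X_0 = x_0, apply Itô to Y = log X: dY = (mu - sigma^2/2) dt + sigma dB, so Y_t = log(x_0) + (mu - sigma^2/2) t + sigma B_t and hence X_t = x_0 * exp((mu - sigma^2/2) t + sigma B_t).
With mu = -3/4, sigma = 3/4, x_0 = 3/4, this gives:
  X_t = 3/4 * exp((-33/32) * t + (3/4) * B_t).
Since sigma*B_t ~ Normal(0, sigma^2 t), E[exp(sigma*B_t)] = exp(sigma^2 t / 2); so E[X_t] = x_0 * exp((mu - sigma^2/2) t) * exp(sigma^2 t / 2) = x_0 * exp(mu t) = 3*exp(-3*t/4)/4.
Var(X_t) = E[X_t^2] - (E[X_t])^2 = x_0^2 * exp(2 mu t) * (exp(sigma^2 t) - 1) = (9*exp(9*t/16) - 9)*exp(-3*t/2)/16.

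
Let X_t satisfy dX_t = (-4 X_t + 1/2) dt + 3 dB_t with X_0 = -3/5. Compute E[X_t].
E[X_t] = 1/8 - 29*exp(-4*t)/40

Taking expectations and using E[dB_t] = 0, the mean m(t) = E[X_t] satisfies the ODE m'(t) = a m(t) + b with m(0) = x_0. With a = -4, b = 1/2, x_0 = -3/5, the solution is
  m(t) = x_0 * exp(a t) + (b/a) * (exp(a t) - 1)
       = (-3/5) * exp((-4) t) + ((1/2)/(-4)) * (exp((-4) t) - 1)
       = 1/8 - 29*exp(-4*t)/40.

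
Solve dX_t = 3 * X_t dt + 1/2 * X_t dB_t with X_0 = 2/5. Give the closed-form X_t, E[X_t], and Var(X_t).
X_t = 2/5 * exp((23/8) t + (1/2) B_t); E[X_t] = 2*exp(3*t)/5; Var(X_t) = 4*(exp(t/4) - 1)*exp(6*t)/25

For GBM dX = mu X dt + sigma X dB with X_0 = x_0, apply Itô to Y = log X: dY = (mu - sigma^2/2) dt + sigma dB, so Y_t = log(x_0) + (mu - sigma^2/2) t + sigma B_t and hence X_t = x_0 * exp((mu - sigma^2/2) t + sigma B_t).
With mu = 3, sigma = 1/2, x_0 = 2/5, this gives:
  X_t = 2/5 * exp((23/8) * t + (1/2) * B_t).
Since sigma*B_t ~ Normal(0, sigma^2 t), E[exp(sigma*B_t)] = exp(sigma^2 t / 2); so E[X_t] = x_0 * exp((mu - sigma^2/2) t) * exp(sigma^2 t / 2) = x_0 * exp(mu t) = 2*exp(3*t)/5.
Var(X_t) = E[X_t^2] - (E[X_t])^2 = x_0^2 * exp(2 mu t) * (exp(sigma^2 t) - 1) = 4*(exp(t/4) - 1)*exp(6*t)/25.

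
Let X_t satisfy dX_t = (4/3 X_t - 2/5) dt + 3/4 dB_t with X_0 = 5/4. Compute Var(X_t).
Var(X_t) = 27*exp(8*t/3)/128 - 27/128

The variance V(t) = Var(X_t) satisfies V'(t) = 2 a V(t) + c^2 with V(0) = 0 (drift coefficient is linear in X, diffusion is constant). With a = 4/3, c = 3/4, the solution is
  V(t) = (c^2 / (2 a)) * (exp(2 a t) - 1)
       = ((3/4)^2 / (2*(4/3))) * (exp((8/3) t) - 1)
       = 27*exp(8*t/3)/128 - 27/128.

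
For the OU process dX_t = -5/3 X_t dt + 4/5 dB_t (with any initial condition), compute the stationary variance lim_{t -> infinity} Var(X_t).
lim Var(X_t) = 24/125

The OU SDE dX = -theta X dt + sigma dB admits the integrating factor exp(theta t): d(exp(theta t) X_t) = sigma exp(theta t) dB_t. Integrating from 0 to t gives X_t = x_0 * exp(-theta t) + sigma * int_0^t exp(-theta (t-s)) dB_s for any initial x_0. The Itô integral has variance (by the Itô isometry) sigma^2 * int_0^t exp(-2 theta (t - s)) ds = sigma^2 * (1 - exp(-2 theta t)) / (2 theta), independent of x_0.
With theta = 5/3, sigma = 4/5:
  Var(X_t) = (4/5)^2 * (1 - exp(-2*5/3 t)) / (2 * 5/3) = 24/125 - 24*exp(-10*t/3)/125.
As t -> infinity, exp(-2*5/3 t) -> 0, so the stationary variance is sigma^2 / (2 theta) = 24/125.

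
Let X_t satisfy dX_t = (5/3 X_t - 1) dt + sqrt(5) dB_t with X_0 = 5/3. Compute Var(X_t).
Var(X_t) = 3*exp(10*t/3)/2 - 3/2

The variance V(t) = Var(X_t) satisfies V'(t) = 2 a V(t) + c^2 with V(0) = 0 (drift coefficient is linear in X, diffusion is constant). With a = 5/3, c = sqrt(5), the solution is
  V(t) = (c^2 / (2 a)) * (exp(2 a t) - 1)
       = (sqrt(5)^2 / (2*(5/3))) * (exp((10/3) t) - 1)
       = 3*exp(10*t/3)/2 - 3/2.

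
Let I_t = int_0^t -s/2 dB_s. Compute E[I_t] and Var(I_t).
E[I_t] = 0; Var(I_t) = t^3/12

The Itô integral of a deterministic integrand f(s) has mean 0 because each increment f(s) * (B_{s+ds} - B_s) has mean 0. By the Itô isometry:
  Var( int_0^t f(s) dB_s ) = E[ (int_0^t f(s) dB_s)^2 ] = int_0^t f(s)^2 ds.
Here f(s) = -s/2, so f(s)^2 = s^2/4. Integrate:
  int_0^t (s^2/4) ds = t^3/12.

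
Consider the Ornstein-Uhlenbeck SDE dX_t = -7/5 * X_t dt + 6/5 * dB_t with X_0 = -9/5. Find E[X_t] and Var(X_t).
E[X_t] = -9*exp(-7*t/5)/5; Var(X_t) = 18/35 - 18*exp(-14*t/5)/35

The OU SDE dX = -theta X dt + sigma dB admits the integrating factor exp(theta t): d(exp(theta t) X_t) = sigma exp(theta t) dB_t. Integrating from 0 to t:
  X_t = x_0 * exp(-theta t) + sigma * int_0^t exp(-theta (t-s)) dB_s.
The Itô integral has mean 0 and (by the Itô isometry) variance sigma^2 * int_0^t exp(-2 theta (t - s)) ds = sigma^2 * (1 - exp(-2 theta t)) / (2 theta).
With theta = 7/5, sigma = 6/5, x_0 = -9/5:
  E[X_t] = -9/5 * exp(-7/5 t) = -9*exp(-7*t/5)/5
  Var(X_t) = (6/5)^2 * (1 - exp(-2*7/5 t)) / (2 * 7/5) = 18/35 - 18*exp(-14*t/5)/35.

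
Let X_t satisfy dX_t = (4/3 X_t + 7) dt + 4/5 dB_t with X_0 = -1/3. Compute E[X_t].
E[X_t] = 59*exp(4*t/3)/12 - 21/4

Taking expectations and using E[dB_t] = 0, the mean m(t) = E[X_t] satisfies the ODE m'(t) = a m(t) + b with m(0) = x_0. With a = 4/3, b = 7, x_0 = -1/3, the solution is
  m(t) = x_0 * exp(a t) + (b/a) * (exp(a t) - 1)
       = (-1/3) * exp((4/3) t) + (7/(4/3)) * (exp((4/3) t) - 1)
       = 59*exp(4*t/3)/12 - 21/4.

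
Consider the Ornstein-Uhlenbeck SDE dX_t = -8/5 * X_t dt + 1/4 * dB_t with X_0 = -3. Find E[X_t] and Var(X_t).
E[X_t] = -3*exp(-8*t/5); Var(X_t) = 5/256 - 5*exp(-16*t/5)/256

The OU SDE dX = -theta X dt + sigma dB admits the integrating factor exp(theta t): d(exp(theta t) X_t) = sigma exp(theta t) dB_t. Integrating from 0 to t:
  X_t = x_0 * exp(-theta t) + sigma * int_0^t exp(-theta (t-s)) dB_s.
The Itô integral has mean 0 and (by the Itô isometry) variance sigma^2 * int_0^t exp(-2 theta (t - s)) ds = sigma^2 * (1 - exp(-2 theta t)) / (2 theta).
With theta = 8/5, sigma = 1/4, x_0 = -3:
  E[X_t] = -3 * exp(-8/5 t) = -3*exp(-8*t/5)
  Var(X_t) = (1/4)^2 * (1 - exp(-2*8/5 t)) / (2 * 8/5) = 5/256 - 5*exp(-16*t/5)/256.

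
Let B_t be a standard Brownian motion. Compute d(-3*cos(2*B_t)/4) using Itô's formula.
d(-3*cos(2*B_t)/4) = (3*cos(2*B_t)/2) dt + (3*sin(2*B_t)/2) dB_t

Itô's formula for f(B_t) gives d f(B_t) = f'(B_t) dB_t + (1/2) f''(B_t) dt. Compute derivatives of f(x) = -3*cos(2*x)/4:
  f'(x)  = 3*sin(2*x)/2
  f''(x) = 3*cos(2*x)
Substitute x = B_t and multiply the f'' term by 1/2:
  drift     = (1/2) * (3*cos(2*x)) evaluated at B_t = 3*cos(2*B_t)/2
  diffusion = (3*sin(2*x)/2) evaluated at B_t = 3*sin(2*B_t)/2
Therefore d(-3*cos(2*B_t)/4) = (3*cos(2*B_t)/2) dt + (3*sin(2*B_t)/2) dB_t.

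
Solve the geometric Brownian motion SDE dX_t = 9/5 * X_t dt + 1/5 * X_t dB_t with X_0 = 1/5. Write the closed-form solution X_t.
X_t = 1/5 * exp((89/50) * t + (1/5) * B_t)

For GBM dX = mu X dt + sigma X dB with X_0 = x_0, apply Itô to Y = log X: dY = (mu - sigma^2/2) dt + sigma dB, so Y_t = log(x_0) + (mu - sigma^2/2) t + sigma B_t and hence X_t = x_0 * exp((mu - sigma^2/2) t + sigma B_t).
With mu = 9/5, sigma = 1/5, x_0 = 1/5, this gives:
  X_t = 1/5 * exp((89/50) * t + (1/5) * B_t).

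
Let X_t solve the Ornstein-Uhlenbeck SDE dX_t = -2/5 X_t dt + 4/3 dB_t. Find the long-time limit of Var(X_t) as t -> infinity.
lim Var(X_t) = 20/9

The OU SDE dX = -theta X dt + sigma dB admits the integrating factor exp(theta t): d(exp(theta t) X_t) = sigma exp(theta t) dB_t. Integrating from 0 to t gives X_t = x_0 * exp(-theta t) + sigma * int_0^t exp(-theta (t-s)) dB_s for any initial x_0. The Itô integral has variance (by the Itô isometry) sigma^2 * int_0^t exp(-2 theta (t - s)) ds = sigma^2 * (1 - exp(-2 theta t)) / (2 theta), independent of x_0.
With theta = 2/5, sigma = 4/3:
  Var(X_t) = (4/3)^2 * (1 - exp(-2*2/5 t)) / (2 * 2/5) = 20/9 - 20*exp(-4*t/5)/9.
As t -> infinity, exp(-2*2/5 t) -> 0, so the stationary variance is sigma^2 / (2 theta) = 20/9.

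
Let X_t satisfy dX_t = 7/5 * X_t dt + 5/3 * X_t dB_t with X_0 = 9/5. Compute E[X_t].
E[X_t] = 9*exp(7*t/5)/5

For GBM dX = mu X dt + sigma X dB with X_0 = x_0, apply Itô to Y = log X: dY = (mu - sigma^2/2) dt + sigma dB, so Y_t = log(x_0) + (mu - sigma^2/2) t + sigma B_t and hence X_t = x_0 * exp((mu - sigma^2/2) t + sigma B_t).
With mu = 7/5, sigma = 5/3, x_0 = 9/5, this gives:
  X_t = 9/5 * exp((1/90) * t + (5/3) * B_t).
Since sigma*B_t ~ Normal(0, sigma^2 t), E[exp(sigma*B_t)] = exp(sigma^2 t / 2); so E[X_t] = x_0 * exp((mu - sigma^2/2) t) * exp(sigma^2 t / 2) = x_0 * exp(mu t) = 9*exp(7*t/5)/5.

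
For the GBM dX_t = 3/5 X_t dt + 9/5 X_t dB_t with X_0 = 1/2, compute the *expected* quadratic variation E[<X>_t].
E[<X>_t] = 27*exp(111*t/25)/148 - 27/148

<X>_t = int_0^t ((9/5) * X_s)^2 ds. Taking expectation inside the integral: E[<X>_t] = (9/5)^2 * int_0^t E[X_s^2] ds. For GBM, E[X_s^2] = x_0^2 * exp((2 mu + sigma^2) s). Integrating:
  E[<X>_t] = (9/5)^2 * (1/2)^2 * (exp((2*(3/5) + (9/5)^2) t) - 1) / (2*(3/5) + (9/5)^2)
           = (9/5)^2 * (1/2)^2 * (exp((111/25) t) - 1) / (111/25) = 27*exp(111*t/25)/148 - 27/148.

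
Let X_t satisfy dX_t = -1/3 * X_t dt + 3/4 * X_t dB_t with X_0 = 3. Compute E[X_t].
E[X_t] = 3*exp(-t/3)

For GBM dX = mu X dt + sigma X dB with X_0 = x_0, apply Itô to Y = log X: dY = (mu - sigma^2/2) dt + sigma dB, so Y_t = log(x_0) + (mu - sigma^2/2) t + sigma B_t and hence X_t = x_0 * exp((mu - sigma^2/2) t + sigma B_t).
With mu = -1/3, sigma = 3/4, x_0 = 3, this gives:
  X_t = 3 * exp((-59/96) * t + (3/4) * B_t).
Since sigma*B_t ~ Normal(0, sigma^2 t), E[exp(sigma*B_t)] = exp(sigma^2 t / 2); so E[X_t] = x_0 * exp((mu - sigma^2/2) t) * exp(sigma^2 t / 2) = x_0 * exp(mu t) = 3*exp(-t/3).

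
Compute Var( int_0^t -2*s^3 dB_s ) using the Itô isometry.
Var = 4*t^7/7

The Itô integral of a deterministic integrand f(s) has mean 0 because each increment f(s) * (B_{s+ds} - B_s) has mean 0. By the Itô isometry:
  Var( int_0^t f(s) dB_s ) = E[ (int_0^t f(s) dB_s)^2 ] = int_0^t f(s)^2 ds.
Here f(s) = -2*s^3, so f(s)^2 = 4*s^6. Integrate:
  int_0^t (4*s^6) ds = 4*t^7/7.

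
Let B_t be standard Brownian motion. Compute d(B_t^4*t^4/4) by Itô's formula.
d(B_t^4*t^4/4) = (B_t^2*t^3*(B_t^2 + 3*t/2)) dt + (B_t^3*t^4) dB_t

Itô's formula for f(t, x): d f(t, B_t) = (f_t + (1/2) f_xx) dt + f_x dB_t. Compute partials of f(t, x) = t^4*x^4/4:
  f_t(t,x)  = t^3*x^4
  f_x(t,x)  = t^4*x^3
  f_xx(t,x) = 3*t^4*x^2
Assemble drift = f_t + (1/2) f_xx = t^3*x^2*(3*t/2 + x^2) and diffusion = f_x = t^4*x^3. Substituting x = B_t:
  d(B_t^4*t^4/4) = (B_t^2*t^3*(B_t^2 + 3*t/2)) dt + (B_t^3*t^4) dB_t.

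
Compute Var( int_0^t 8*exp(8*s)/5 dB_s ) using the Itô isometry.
Var = 4*exp(16*t)/25 - 4/25

The Itô integral of a deterministic integrand f(s) has mean 0 because each increment f(s) * (B_{s+ds} - B_s) has mean 0. By the Itô isometry:
  Var( int_0^t f(s) dB_s ) = E[ (int_0^t f(s) dB_s)^2 ] = int_0^t f(s)^2 ds.
Here f(s) = 8*exp(8*s)/5, so f(s)^2 = 64*exp(16*s)/25. Integrate:
  int_0^t (64*exp(16*s)/25) ds = 4*exp(16*t)/25 - 4/25.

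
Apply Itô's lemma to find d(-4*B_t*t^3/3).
d(-4*B_t*t^3/3) = (-4*B_t*t^2) dt + (-4*t^3/3) dB_t

Itô's formula for f(t, x): d f(t, B_t) = (f_t + (1/2) f_xx) dt + f_x dB_t. Compute partials of f(t, x) = -4*t^3*x/3:
  f_t(t,x)  = -4*t^2*x
  f_x(t,x)  = -4*t^3/3
  f_xx(t,x) = 0
Assemble drift = f_t + (1/2) f_xx = -4*t^2*x and diffusion = f_x = -4*t^3/3. Substituting x = B_t:
  d(-4*B_t*t^3/3) = (-4*B_t*t^2) dt + (-4*t^3/3) dB_t.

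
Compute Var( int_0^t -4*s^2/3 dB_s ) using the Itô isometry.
Var = 16*t^5/45

The Itô integral of a deterministic integrand f(s) has mean 0 because each increment f(s) * (B_{s+ds} - B_s) has mean 0. By the Itô isometry:
  Var( int_0^t f(s) dB_s ) = E[ (int_0^t f(s) dB_s)^2 ] = int_0^t f(s)^2 ds.
Here f(s) = -4*s^2/3, so f(s)^2 = 16*s^4/9. Integrate:
  int_0^t (16*s^4/9) ds = 16*t^5/45.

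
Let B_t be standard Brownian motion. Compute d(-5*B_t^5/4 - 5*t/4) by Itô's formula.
d(-5*B_t^5/4 - 5*t/4) = (-25*B_t^3/2 - 5/4) dt + (-25*B_t^4/4) dB_t

Itô's formula for f(t, x): d f(t, B_t) = (f_t + (1/2) f_xx) dt + f_x dB_t. Compute partials of f(t, x) = -5*t/4 - 5*x^5/4:
  f_t(t,x)  = -5/4
  f_x(t,x)  = -25*x^4/4
  f_xx(t,x) = -25*x^3
Assemble drift = f_t + (1/2) f_xx = -25*x^3/2 - 5/4 and diffusion = f_x = -25*x^4/4. Substituting x = B_t:
  d(-5*B_t^5/4 - 5*t/4) = (-25*B_t^3/2 - 5/4) dt + (-25*B_t^4/4) dB_t.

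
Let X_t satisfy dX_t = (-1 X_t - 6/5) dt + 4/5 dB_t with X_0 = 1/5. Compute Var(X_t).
Var(X_t) = 8/25 - 8*exp(-2*t)/25

The variance V(t) = Var(X_t) satisfies V'(t) = 2 a V(t) + c^2 with V(0) = 0 (drift coefficient is linear in X, diffusion is constant). With a = -1, c = 4/5, the solution is
  V(t) = (c^2 / (2 a)) * (exp(2 a t) - 1)
       = ((4/5)^2 / (2*(-1))) * (exp((-2) t) - 1)
       = 8/25 - 8*exp(-2*t)/25.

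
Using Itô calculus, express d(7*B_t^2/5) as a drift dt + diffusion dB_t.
d(7*B_t^2/5) = (7/5) dt + (14*B_t/5) dB_t

Itô's formula for f(B_t) gives d f(B_t) = f'(B_t) dB_t + (1/2) f''(B_t) dt. Compute derivatives of f(x) = 7*x^2/5:
  f'(x)  = 14*x/5
  f''(x) = 14/5
Substitute x = B_t and multiply the f'' term by 1/2:
  drift     = (1/2) * (14/5) evaluated at B_t = 7/5
  diffusion = (14*x/5) evaluated at B_t = 14*B_t/5
Therefore d(7*B_t^2/5) = (7/5) dt + (14*B_t/5) dB_t.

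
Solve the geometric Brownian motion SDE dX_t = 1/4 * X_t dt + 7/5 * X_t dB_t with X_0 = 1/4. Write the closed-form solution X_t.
X_t = 1/4 * exp((-73/100) * t + (7/5) * B_t)

For GBM dX = mu X dt + sigma X dB with X_0 = x_0, apply Itô to Y = log X: dY = (mu - sigma^2/2) dt + sigma dB, so Y_t = log(x_0) + (mu - sigma^2/2) t + sigma B_t and hence X_t = x_0 * exp((mu - sigma^2/2) t + sigma B_t).
With mu = 1/4, sigma = 7/5, x_0 = 1/4, this gives:
  X_t = 1/4 * exp((-73/100) * t + (7/5) * B_t).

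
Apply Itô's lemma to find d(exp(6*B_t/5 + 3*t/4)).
d(exp(6*B_t/5 + 3*t/4)) = (147*exp(6*B_t/5 + 3*t/4)/100) dt + (6*exp(6*B_t/5 + 3*t/4)/5) dB_t

Itô's formula for f(t, x): d f(t, B_t) = (f_t + (1/2) f_xx) dt + f_x dB_t. Compute partials of f(t, x) = exp(3*t/4 + 6*x/5):
  f_t(t,x)  = 3*exp(3*t/4 + 6*x/5)/4
  f_x(t,x)  = 6*exp(3*t/4 + 6*x/5)/5
  f_xx(t,x) = 36*exp(3*t/4 + 6*x/5)/25
Assemble drift = f_t + (1/2) f_xx = 147*exp(3*t/4 + 6*x/5)/100 and diffusion = f_x = 6*exp(3*t/4 + 6*x/5)/5. Substituting x = B_t:
  d(exp(6*B_t/5 + 3*t/4)) = (147*exp(6*B_t/5 + 3*t/4)/100) dt + (6*exp(6*B_t/5 + 3*t/4)/5) dB_t.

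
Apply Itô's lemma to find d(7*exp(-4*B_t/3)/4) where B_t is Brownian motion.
d(7*exp(-4*B_t/3)/4) = (14*exp(-4*B_t/3)/9) dt + (-7*exp(-4*B_t/3)/3) dB_t

Itô's formula for f(B_t) gives d f(B_t) = f'(B_t) dB_t + (1/2) f''(B_t) dt. Compute derivatives of f(x) = 7*exp(-4*x/3)/4:
  f'(x)  = -7*exp(-4*x/3)/3
  f''(x) = 28*exp(-4*x/3)/9
Substitute x = B_t and multiply the f'' term by 1/2:
  drift     = (1/2) * (28*exp(-4*x/3)/9) evaluated at B_t = 14*exp(-4*B_t/3)/9
  diffusion = (-7*exp(-4*x/3)/3) evaluated at B_t = -7*exp(-4*B_t/3)/3
Therefore d(7*exp(-4*B_t/3)/4) = (14*exp(-4*B_t/3)/9) dt + (-7*exp(-4*B_t/3)/3) dB_t.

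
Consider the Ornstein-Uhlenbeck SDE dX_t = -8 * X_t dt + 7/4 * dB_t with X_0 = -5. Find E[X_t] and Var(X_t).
E[X_t] = -5*exp(-8*t); Var(X_t) = 49/256 - 49*exp(-16*t)/256

The OU SDE dX = -theta X dt + sigma dB admits the integrating factor exp(theta t): d(exp(theta t) X_t) = sigma exp(theta t) dB_t. Integrating from 0 to t:
  X_t = x_0 * exp(-theta t) + sigma * int_0^t exp(-theta (t-s)) dB_s.
The Itô integral has mean 0 and (by the Itô isometry) variance sigma^2 * int_0^t exp(-2 theta (t - s)) ds = sigma^2 * (1 - exp(-2 theta t)) / (2 theta).
With theta = 8, sigma = 7/4, x_0 = -5:
  E[X_t] = -5 * exp(-8 t) = -5*exp(-8*t)
  Var(X_t) = (7/4)^2 * (1 - exp(-2*8 t)) / (2 * 8) = 49/256 - 49*exp(-16*t)/256.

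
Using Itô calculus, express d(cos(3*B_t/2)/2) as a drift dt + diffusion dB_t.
d(cos(3*B_t/2)/2) = (-9*cos(3*B_t/2)/16) dt + (-3*sin(3*B_t/2)/4) dB_t

Itô's formula for f(B_t) gives d f(B_t) = f'(B_t) dB_t + (1/2) f''(B_t) dt. Compute derivatives of f(x) = cos(3*x/2)/2:
  f'(x)  = -3*sin(3*x/2)/4
  f''(x) = -9*cos(3*x/2)/8
Substitute x = B_t and multiply the f'' term by 1/2:
  drift     = (1/2) * (-9*cos(3*x/2)/8) evaluated at B_t = -9*cos(3*B_t/2)/16
  diffusion = (-3*sin(3*x/2)/4) evaluated at B_t = -3*sin(3*B_t/2)/4
Therefore d(cos(3*B_t/2)/2) = (-9*cos(3*B_t/2)/16) dt + (-3*sin(3*B_t/2)/4) dB_t.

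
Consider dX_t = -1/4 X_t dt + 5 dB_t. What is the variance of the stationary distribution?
lim Var(X_t) = 50

The OU SDE dX = -theta X dt + sigma dB admits the integrating factor exp(theta t): d(exp(theta t) X_t) = sigma exp(theta t) dB_t. Integrating from 0 to t gives X_t = x_0 * exp(-theta t) + sigma * int_0^t exp(-theta (t-s)) dB_s for any initial x_0. The Itô integral has variance (by the Itô isometry) sigma^2 * int_0^t exp(-2 theta (t - s)) ds = sigma^2 * (1 - exp(-2 theta t)) / (2 theta), independent of x_0.
With theta = 1/4, sigma = 5:
  Var(X_t) = (5)^2 * (1 - exp(-2*1/4 t)) / (2 * 1/4) = 50 - 50*exp(-t/2).
As t -> infinity, exp(-2*1/4 t) -> 0, so the stationary variance is sigma^2 / (2 theta) = 50.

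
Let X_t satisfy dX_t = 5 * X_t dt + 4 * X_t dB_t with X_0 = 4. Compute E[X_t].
E[X_t] = 4*exp(5*t)

For GBM dX = mu X dt + sigma X dB with X_0 = x_0, apply Itô to Y = log X: dY = (mu - sigma^2/2) dt + sigma dB, so Y_t = log(x_0) + (mu - sigma^2/2) t + sigma B_t and hence X_t = x_0 * exp((mu - sigma^2/2) t + sigma B_t).
With mu = 5, sigma = 4, x_0 = 4, this gives:
  X_t = 4 * exp((-3) * t + (4) * B_t).
Since sigma*B_t ~ Normal(0, sigma^2 t), E[exp(sigma*B_t)] = exp(sigma^2 t / 2); so E[X_t] = x_0 * exp((mu - sigma^2/2) t) * exp(sigma^2 t / 2) = x_0 * exp(mu t) = 4*exp(5*t).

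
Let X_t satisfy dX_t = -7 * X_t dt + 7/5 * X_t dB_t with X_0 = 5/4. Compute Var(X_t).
Var(X_t) = (25*exp(49*t/25) - 25)*exp(-14*t)/16

For GBM dX = mu X dt + sigma X dB with X_0 = x_0, apply Itô to Y = log X: dY = (mu - sigma^2/2) dt + sigma dB, so Y_t = log(x_0) + (mu - sigma^2/2) t + sigma B_t and hence X_t = x_0 * exp((mu - sigma^2/2) t + sigma B_t).
With mu = -7, sigma = 7/5, x_0 = 5/4, this gives:
  X_t = 5/4 * exp((-399/50) * t + (7/5) * B_t).
Since sigma*B_t ~ Normal(0, sigma^2 t), E[exp(sigma*B_t)] = exp(sigma^2 t / 2); so E[X_t] = x_0 * exp((mu - sigma^2/2) t) * exp(sigma^2 t / 2) = x_0 * exp(mu t) = 5*exp(-7*t)/4.
Var(X_t) = E[X_t^2] - (E[X_t])^2 = x_0^2 * exp(2 mu t) * (exp(sigma^2 t) - 1) = (25*exp(49*t/25) - 25)*exp(-14*t)/16.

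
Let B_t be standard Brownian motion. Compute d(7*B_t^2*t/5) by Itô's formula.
d(7*B_t^2*t/5) = (7*B_t^2/5 + 7*t/5) dt + (14*B_t*t/5) dB_t

Itô's formula for f(t, x): d f(t, B_t) = (f_t + (1/2) f_xx) dt + f_x dB_t. Compute partials of f(t, x) = 7*t*x^2/5:
  f_t(t,x)  = 7*x^2/5
  f_x(t,x)  = 14*t*x/5
  f_xx(t,x) = 14*t/5
Assemble drift = f_t + (1/2) f_xx = 7*t/5 + 7*x^2/5 and diffusion = f_x = 14*t*x/5. Substituting x = B_t:
  d(7*B_t^2*t/5) = (7*B_t^2/5 + 7*t/5) dt + (14*B_t*t/5) dB_t.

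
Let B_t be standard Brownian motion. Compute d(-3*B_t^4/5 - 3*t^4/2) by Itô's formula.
d(-3*B_t^4/5 - 3*t^4/2) = (-18*B_t^2/5 - 6*t^3) dt + (-12*B_t^3/5) dB_t

Itô's formula for f(t, x): d f(t, B_t) = (f_t + (1/2) f_xx) dt + f_x dB_t. Compute partials of f(t, x) = -3*t^4/2 - 3*x^4/5:
  f_t(t,x)  = -6*t^3
  f_x(t,x)  = -12*x^3/5
  f_xx(t,x) = -36*x^2/5
Assemble drift = f_t + (1/2) f_xx = -6*t^3 - 18*x^2/5 and diffusion = f_x = -12*x^3/5. Substituting x = B_t:
  d(-3*B_t^4/5 - 3*t^4/2) = (-18*B_t^2/5 - 6*t^3) dt + (-12*B_t^3/5) dB_t.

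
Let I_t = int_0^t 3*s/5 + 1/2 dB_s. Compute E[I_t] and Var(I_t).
E[I_t] = 0; Var(I_t) = t*(12*t^2 + 30*t + 25)/100

The Itô integral of a deterministic integrand f(s) has mean 0 because each increment f(s) * (B_{s+ds} - B_s) has mean 0. By the Itô isometry:
  Var( int_0^t f(s) dB_s ) = E[ (int_0^t f(s) dB_s)^2 ] = int_0^t f(s)^2 ds.
Here f(s) = 3*s/5 + 1/2, so f(s)^2 = (6*s + 5)^2/100. Integrate:
  int_0^t ((6*s + 5)^2/100) ds = t*(12*t^2 + 30*t + 25)/100.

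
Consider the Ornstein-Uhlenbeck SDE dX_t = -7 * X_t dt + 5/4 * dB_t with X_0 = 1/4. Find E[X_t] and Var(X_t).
E[X_t] = exp(-7*t)/4; Var(X_t) = 25/224 - 25*exp(-14*t)/224

The OU SDE dX = -theta X dt + sigma dB admits the integrating factor exp(theta t): d(exp(theta t) X_t) = sigma exp(theta t) dB_t. Integrating from 0 to t:
  X_t = x_0 * exp(-theta t) + sigma * int_0^t exp(-theta (t-s)) dB_s.
The Itô integral has mean 0 and (by the Itô isometry) variance sigma^2 * int_0^t exp(-2 theta (t - s)) ds = sigma^2 * (1 - exp(-2 theta t)) / (2 theta).
With theta = 7, sigma = 5/4, x_0 = 1/4:
  E[X_t] = 1/4 * exp(-7 t) = exp(-7*t)/4
  Var(X_t) = (5/4)^2 * (1 - exp(-2*7 t)) / (2 * 7) = 25/224 - 25*exp(-14*t)/224.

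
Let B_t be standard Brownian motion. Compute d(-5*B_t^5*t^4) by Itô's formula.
d(-5*B_t^5*t^4) = (B_t^3*t^3*(-20*B_t^2 - 50*t)) dt + (-25*B_t^4*t^4) dB_t

Itô's formula for f(t, x): d f(t, B_t) = (f_t + (1/2) f_xx) dt + f_x dB_t. Compute partials of f(t, x) = -5*t^4*x^5:
  f_t(t,x)  = -20*t^3*x^5
  f_x(t,x)  = -25*t^4*x^4
  f_xx(t,x) = -100*t^4*x^3
Assemble drift = f_t + (1/2) f_xx = t^3*x^3*(-50*t - 20*x^2) and diffusion = f_x = -25*t^4*x^4. Substituting x = B_t:
  d(-5*B_t^5*t^4) = (B_t^3*t^3*(-20*B_t^2 - 50*t)) dt + (-25*B_t^4*t^4) dB_t.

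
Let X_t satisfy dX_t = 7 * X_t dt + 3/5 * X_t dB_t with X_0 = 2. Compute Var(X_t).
Var(X_t) = 4*(exp(9*t/25) - 1)*exp(14*t)

For GBM dX = mu X dt + sigma X dB with X_0 = x_0, apply Itô to Y = log X: dY = (mu - sigma^2/2) dt + sigma dB, so Y_t = log(x_0) + (mu - sigma^2/2) t + sigma B_t and hence X_t = x_0 * exp((mu - sigma^2/2) t + sigma B_t).
With mu = 7, sigma = 3/5, x_0 = 2, this gives:
  X_t = 2 * exp((341/50) * t + (3/5) * B_t).
Since sigma*B_t ~ Normal(0, sigma^2 t), E[exp(sigma*B_t)] = exp(sigma^2 t / 2); so E[X_t] = x_0 * exp((mu - sigma^2/2) t) * exp(sigma^2 t / 2) = x_0 * exp(mu t) = 2*exp(7*t).
Var(X_t) = E[X_t^2] - (E[X_t])^2 = x_0^2 * exp(2 mu t) * (exp(sigma^2 t) - 1) = 4*(exp(9*t/25) - 1)*exp(14*t).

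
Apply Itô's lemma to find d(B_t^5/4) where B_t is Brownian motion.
d(B_t^5/4) = (5*B_t^3/2) dt + (5*B_t^4/4) dB_t

Itô's formula for f(B_t) gives d f(B_t) = f'(B_t) dB_t + (1/2) f''(B_t) dt. Compute derivatives of f(x) = x^5/4:
  f'(x)  = 5*x^4/4
  f''(x) = 5*x^3
Substitute x = B_t and multiply the f'' term by 1/2:
  drift     = (1/2) * (5*x^3) evaluated at B_t = 5*B_t^3/2
  diffusion = (5*x^4/4) evaluated at B_t = 5*B_t^4/4
Therefore d(B_t^5/4) = (5*B_t^3/2) dt + (5*B_t^4/4) dB_t.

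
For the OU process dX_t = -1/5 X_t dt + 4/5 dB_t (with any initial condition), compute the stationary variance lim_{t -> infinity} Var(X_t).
lim Var(X_t) = 8/5

The OU SDE dX = -theta X dt + sigma dB admits the integrating factor exp(theta t): d(exp(theta t) X_t) = sigma exp(theta t) dB_t. Integrating from 0 to t gives X_t = x_0 * exp(-theta t) + sigma * int_0^t exp(-theta (t-s)) dB_s for any initial x_0. The Itô integral has variance (by the Itô isometry) sigma^2 * int_0^t exp(-2 theta (t - s)) ds = sigma^2 * (1 - exp(-2 theta t)) / (2 theta), independent of x_0.
With theta = 1/5, sigma = 4/5:
  Var(X_t) = (4/5)^2 * (1 - exp(-2*1/5 t)) / (2 * 1/5) = 8/5 - 8*exp(-2*t/5)/5.
As t -> infinity, exp(-2*1/5 t) -> 0, so the stationary variance is sigma^2 / (2 theta) = 8/5.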